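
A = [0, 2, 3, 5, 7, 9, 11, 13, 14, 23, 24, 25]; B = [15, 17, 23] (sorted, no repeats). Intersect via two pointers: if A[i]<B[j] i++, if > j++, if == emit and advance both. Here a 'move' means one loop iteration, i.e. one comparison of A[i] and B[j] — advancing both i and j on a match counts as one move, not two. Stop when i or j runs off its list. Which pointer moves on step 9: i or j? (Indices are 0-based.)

i=0 j=0: 0<15, i++
i=1 j=0: 2<15, i++
i=2 j=0: 3<15, i++
i=3 j=0: 5<15, i++
i=4 j=0: 7<15, i++
i=5 j=0: 9<15, i++
i=6 j=0: 11<15, i++
i=7 j=0: 13<15, i++
i=8 j=0: 14<15, i++

i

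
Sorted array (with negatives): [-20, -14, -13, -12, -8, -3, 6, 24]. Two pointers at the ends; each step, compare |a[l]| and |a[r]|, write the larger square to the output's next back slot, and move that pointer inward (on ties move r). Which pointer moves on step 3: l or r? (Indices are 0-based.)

l

l=0 r=7: |-20|<=|24| out[7]=576, r--
l=0 r=6: |-20|>|6| out[6]=400, l++
l=1 r=6: |-14|>|6| out[5]=196, l++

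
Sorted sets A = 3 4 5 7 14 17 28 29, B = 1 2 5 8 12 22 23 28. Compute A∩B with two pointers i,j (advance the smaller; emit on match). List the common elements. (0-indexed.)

intersection = [5, 28]

i=0 j=0: 3>1, j++
i=0 j=1: 3>2, j++
i=0 j=2: 3<5, i++
i=1 j=2: 4<5, i++
i=2 j=2: 5==5 emit, i++,j++
i=3 j=3: 7<8, i++
i=4 j=3: 14>8, j++
i=4 j=4: 14>12, j++
i=4 j=5: 14<22, i++
i=5 j=5: 17<22, i++
i=6 j=5: 28>22, j++
i=6 j=6: 28>23, j++
i=6 j=7: 28==28 emit, i++,j++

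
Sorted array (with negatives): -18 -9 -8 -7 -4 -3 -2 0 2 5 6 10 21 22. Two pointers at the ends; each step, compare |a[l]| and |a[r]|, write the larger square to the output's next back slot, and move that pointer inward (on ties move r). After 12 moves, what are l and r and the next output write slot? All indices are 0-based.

l=6, r=7, next write slot=1

[0,13] |-18|<=|22| out[13]=484 → r--
[0,12] |-18|<=|21| out[12]=441 → r--
[0,11] |-18|>|10| out[11]=324 → l++
[1,11] |-9|<=|10| out[10]=100 → r--
[1,10] |-9|>|6| out[9]=81 → l++
[2,10] |-8|>|6| out[8]=64 → l++
[3,10] |-7|>|6| out[7]=49 → l++
[4,10] |-4|<=|6| out[6]=36 → r--
[4,9] |-4|<=|5| out[5]=25 → r--
[4,8] |-4|>|2| out[4]=16 → l++
[5,8] |-3|>|2| out[3]=9 → l++
[6,8] |-2|<=|2| out[2]=4 → r--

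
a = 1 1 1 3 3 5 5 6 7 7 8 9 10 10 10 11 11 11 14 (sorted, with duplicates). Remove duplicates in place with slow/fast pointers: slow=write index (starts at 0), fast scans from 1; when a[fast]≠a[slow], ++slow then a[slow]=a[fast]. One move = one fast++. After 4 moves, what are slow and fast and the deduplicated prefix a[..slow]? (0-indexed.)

slow=0 fast=1: a[fast]=1=a[slow] dup, fast++
slow=0 fast=2: a[fast]=1=a[slow] dup, fast++
slow=0 fast=3: a[fast]=3≠a[slow]=1 write a[1]=3, slow++,fast++
slow=1 fast=4: a[fast]=3=a[slow] dup, fast++

slow=1, fast=5, prefix=[1, 3]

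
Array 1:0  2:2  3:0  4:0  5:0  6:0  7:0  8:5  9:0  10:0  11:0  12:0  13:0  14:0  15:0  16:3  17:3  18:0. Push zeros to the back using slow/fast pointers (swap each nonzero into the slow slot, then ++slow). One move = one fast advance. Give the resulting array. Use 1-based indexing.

[2, 5, 3, 3, 0, 0, 0, 0, 0, 0, 0, 0, 0, 0, 0, 0, 0, 0]

(s=1,f=1) a[fast]=0 → fast++
(s=1,f=2) a[fast]=2≠0 swap→a[1]=2 → slow++,fast++
(s=2,f=3) a[fast]=0 → fast++
(s=2,f=4) a[fast]=0 → fast++
(s=2,f=5) a[fast]=0 → fast++
(s=2,f=6) a[fast]=0 → fast++
(s=2,f=7) a[fast]=0 → fast++
(s=2,f=8) a[fast]=5≠0 swap→a[2]=5 → slow++,fast++
(s=3,f=9) a[fast]=0 → fast++
(s=3,f=10) a[fast]=0 → fast++
(s=3,f=11) a[fast]=0 → fast++
(s=3,f=12) a[fast]=0 → fast++
(s=3,f=13) a[fast]=0 → fast++
(s=3,f=14) a[fast]=0 → fast++
(s=3,f=15) a[fast]=0 → fast++
(s=3,f=16) a[fast]=3≠0 swap→a[3]=3 → slow++,fast++
(s=4,f=17) a[fast]=3≠0 swap→a[4]=3 → slow++,fast++
(s=5,f=18) a[fast]=0 → fast++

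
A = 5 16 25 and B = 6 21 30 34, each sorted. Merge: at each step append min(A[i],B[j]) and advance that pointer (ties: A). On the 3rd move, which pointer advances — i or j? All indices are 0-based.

i

i=0 j=0: A[i]=5<=B[j]=6 take 5, i++
i=1 j=0: A[i]=16>B[j]=6 take 6, j++
i=1 j=1: A[i]=16<=B[j]=21 take 16, i++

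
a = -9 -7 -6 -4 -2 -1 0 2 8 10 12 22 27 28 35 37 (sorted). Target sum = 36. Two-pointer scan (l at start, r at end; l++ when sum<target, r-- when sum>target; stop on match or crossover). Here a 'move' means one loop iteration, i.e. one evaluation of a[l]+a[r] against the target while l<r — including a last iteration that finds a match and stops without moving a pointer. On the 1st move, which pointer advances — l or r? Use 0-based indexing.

l=0 r=15: -9+37=28 <36, l++

l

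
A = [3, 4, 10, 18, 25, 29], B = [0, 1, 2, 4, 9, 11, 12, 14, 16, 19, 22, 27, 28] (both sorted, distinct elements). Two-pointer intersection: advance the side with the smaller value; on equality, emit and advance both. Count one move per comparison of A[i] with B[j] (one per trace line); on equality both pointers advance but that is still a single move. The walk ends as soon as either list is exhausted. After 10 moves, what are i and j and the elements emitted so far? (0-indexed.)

[i=0,j=0] 3>0 → j++
[i=0,j=1] 3>1 → j++
[i=0,j=2] 3>2 → j++
[i=0,j=3] 3<4 → i++
[i=1,j=3] 4==4 emit → i++,j++
[i=2,j=4] 10>9 → j++
[i=2,j=5] 10<11 → i++
[i=3,j=5] 18>11 → j++
[i=3,j=6] 18>12 → j++
[i=3,j=7] 18>14 → j++

i=3, j=8, emitted=[4]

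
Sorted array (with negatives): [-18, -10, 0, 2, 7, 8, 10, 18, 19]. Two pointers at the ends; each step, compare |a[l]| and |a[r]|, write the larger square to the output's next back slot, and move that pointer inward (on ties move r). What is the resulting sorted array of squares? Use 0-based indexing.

l=0 r=8: |-18|<=|19| out[8]=361, r--
l=0 r=7: |-18|<=|18| out[7]=324, r--
l=0 r=6: |-18|>|10| out[6]=324, l++
l=1 r=6: |-10|<=|10| out[5]=100, r--
l=1 r=5: |-10|>|8| out[4]=100, l++
l=2 r=5: |0|<=|8| out[3]=64, r--
l=2 r=4: |0|<=|7| out[2]=49, r--
l=2 r=3: |0|<=|2| out[1]=4, r--
l=2 r=2: |0|<=|0| out[0]=0, r--

[0, 4, 49, 64, 100, 100, 324, 324, 361]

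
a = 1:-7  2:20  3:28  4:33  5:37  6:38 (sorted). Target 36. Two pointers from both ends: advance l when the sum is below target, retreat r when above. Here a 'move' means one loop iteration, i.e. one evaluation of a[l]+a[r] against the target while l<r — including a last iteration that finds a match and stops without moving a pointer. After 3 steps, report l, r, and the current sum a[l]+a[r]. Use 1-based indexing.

l=1 r=6: -7+38=31 <36, l++
l=2 r=6: 20+38=58 >36, r--
l=2 r=5: 20+37=57 >36, r--

l=2, r=4, sum=53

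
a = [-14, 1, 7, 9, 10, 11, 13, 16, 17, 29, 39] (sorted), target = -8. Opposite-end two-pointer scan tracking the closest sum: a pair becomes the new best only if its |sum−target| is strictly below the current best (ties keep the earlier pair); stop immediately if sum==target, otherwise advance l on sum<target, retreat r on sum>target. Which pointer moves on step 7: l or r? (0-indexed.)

r

l=0 r=10: -14+39=25 d=33 *, r--
l=0 r=9: -14+29=15 d=23 *, r--
l=0 r=8: -14+17=3 d=11 *, r--
l=0 r=7: -14+16=2 d=10 *, r--
l=0 r=6: -14+13=-1 d=7 *, r--
l=0 r=5: -14+11=-3 d=5 *, r--
l=0 r=4: -14+10=-4 d=4 *, r--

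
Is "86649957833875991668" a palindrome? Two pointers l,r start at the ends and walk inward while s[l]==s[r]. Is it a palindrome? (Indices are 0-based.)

not a palindrome (mismatch at 3,16)

[0,19] '8'=='8' → l++,r--
[1,18] '6'=='6' → l++,r--
[2,17] '6'=='6' → l++,r--
[3,16] '4'!='1' → stop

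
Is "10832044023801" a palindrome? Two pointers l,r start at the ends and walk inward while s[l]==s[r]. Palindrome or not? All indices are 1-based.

palindrome

l=1 r=14: '1'=='1', l++,r--
l=2 r=13: '0'=='0', l++,r--
l=3 r=12: '8'=='8', l++,r--
l=4 r=11: '3'=='3', l++,r--
l=5 r=10: '2'=='2', l++,r--
l=6 r=9: '0'=='0', l++,r--
l=7 r=8: '4'=='4', l++,r--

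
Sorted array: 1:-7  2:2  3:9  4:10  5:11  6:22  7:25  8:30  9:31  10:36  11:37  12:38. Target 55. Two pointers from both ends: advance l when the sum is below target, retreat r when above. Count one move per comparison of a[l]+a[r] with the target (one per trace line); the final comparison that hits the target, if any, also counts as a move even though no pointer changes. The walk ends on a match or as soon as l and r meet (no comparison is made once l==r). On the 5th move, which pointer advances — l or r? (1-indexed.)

l

l=1 r=12: -7+38=31 <55, l++
l=2 r=12: 2+38=40 <55, l++
l=3 r=12: 9+38=47 <55, l++
l=4 r=12: 10+38=48 <55, l++
l=5 r=12: 11+38=49 <55, l++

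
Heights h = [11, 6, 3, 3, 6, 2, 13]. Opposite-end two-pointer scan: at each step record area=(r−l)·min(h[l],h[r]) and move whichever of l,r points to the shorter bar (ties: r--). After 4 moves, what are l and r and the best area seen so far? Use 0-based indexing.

l=4, r=6, best area=66

[0,6] min(11,13)*6=66 best=66 * → l++
[1,6] min(6,13)*5=30 best=66 → l++
[2,6] min(3,13)*4=12 best=66 → l++
[3,6] min(3,13)*3=9 best=66 → l++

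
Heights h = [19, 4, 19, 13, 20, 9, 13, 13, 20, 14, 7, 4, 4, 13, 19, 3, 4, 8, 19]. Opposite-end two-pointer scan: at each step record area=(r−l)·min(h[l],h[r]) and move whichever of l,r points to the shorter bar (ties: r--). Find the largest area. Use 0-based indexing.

l=0 r=18: min(19,19)*18=342 best=342 *, r--
l=0 r=17: min(19,8)*17=136 best=342, r--
l=0 r=16: min(19,4)*16=64 best=342, r--
l=0 r=15: min(19,3)*15=45 best=342, r--
l=0 r=14: min(19,19)*14=266 best=342, r--
l=0 r=13: min(19,13)*13=169 best=342, r--
l=0 r=12: min(19,4)*12=48 best=342, r--
l=0 r=11: min(19,4)*11=44 best=342, r--
l=0 r=10: min(19,7)*10=70 best=342, r--
l=0 r=9: min(19,14)*9=126 best=342, r--
l=0 r=8: min(19,20)*8=152 best=342, l++
l=1 r=8: min(4,20)*7=28 best=342, l++
l=2 r=8: min(19,20)*6=114 best=342, l++
l=3 r=8: min(13,20)*5=65 best=342, l++
l=4 r=8: min(20,20)*4=80 best=342, r--
l=4 r=7: min(20,13)*3=39 best=342, r--
l=4 r=6: min(20,13)*2=26 best=342, r--
l=4 r=5: min(20,9)*1=9 best=342, r--

max area = 342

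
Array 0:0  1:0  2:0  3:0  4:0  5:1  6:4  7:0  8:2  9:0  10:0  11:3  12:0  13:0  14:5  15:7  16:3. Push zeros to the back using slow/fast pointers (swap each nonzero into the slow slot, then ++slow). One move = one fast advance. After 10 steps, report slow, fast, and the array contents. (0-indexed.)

slow=0 fast=0: a[fast]=0, fast++
slow=0 fast=1: a[fast]=0, fast++
slow=0 fast=2: a[fast]=0, fast++
slow=0 fast=3: a[fast]=0, fast++
slow=0 fast=4: a[fast]=0, fast++
slow=0 fast=5: a[fast]=1≠0 swap→a[0]=1, slow++,fast++
slow=1 fast=6: a[fast]=4≠0 swap→a[1]=4, slow++,fast++
slow=2 fast=7: a[fast]=0, fast++
slow=2 fast=8: a[fast]=2≠0 swap→a[2]=2, slow++,fast++
slow=3 fast=9: a[fast]=0, fast++

slow=3, fast=10, a=[1, 4, 2, 0, 0, 0, 0, 0, 0, 0, 0, 3, 0, 0, 5, 7, 3]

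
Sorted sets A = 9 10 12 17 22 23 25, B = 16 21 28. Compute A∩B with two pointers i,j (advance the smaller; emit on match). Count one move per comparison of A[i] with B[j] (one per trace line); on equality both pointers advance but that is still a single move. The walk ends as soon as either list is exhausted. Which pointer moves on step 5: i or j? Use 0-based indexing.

[i=0,j=0] 9<16 → i++
[i=1,j=0] 10<16 → i++
[i=2,j=0] 12<16 → i++
[i=3,j=0] 17>16 → j++
[i=3,j=1] 17<21 → i++

i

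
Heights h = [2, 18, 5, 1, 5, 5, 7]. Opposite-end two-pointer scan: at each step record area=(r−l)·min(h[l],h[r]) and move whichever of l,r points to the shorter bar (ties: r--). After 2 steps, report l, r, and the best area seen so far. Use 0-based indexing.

[0,6] min(2,7)*6=12 best=12 * → l++
[1,6] min(18,7)*5=35 best=35 * → r--

l=1, r=5, best area=35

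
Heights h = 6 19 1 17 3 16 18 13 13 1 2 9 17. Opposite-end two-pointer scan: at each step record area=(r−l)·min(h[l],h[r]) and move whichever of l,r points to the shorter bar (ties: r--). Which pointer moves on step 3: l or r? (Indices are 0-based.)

l=0 r=12: min(6,17)*12=72 best=72 *, l++
l=1 r=12: min(19,17)*11=187 best=187 *, r--
l=1 r=11: min(19,9)*10=90 best=187, r--

r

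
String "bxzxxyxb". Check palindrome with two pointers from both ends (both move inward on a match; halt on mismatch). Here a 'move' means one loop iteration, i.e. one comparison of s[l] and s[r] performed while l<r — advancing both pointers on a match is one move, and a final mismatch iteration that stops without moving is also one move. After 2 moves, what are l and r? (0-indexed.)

l=2, r=5

[0,7] 'b'=='b' → l++,r--
[1,6] 'x'=='x' → l++,r--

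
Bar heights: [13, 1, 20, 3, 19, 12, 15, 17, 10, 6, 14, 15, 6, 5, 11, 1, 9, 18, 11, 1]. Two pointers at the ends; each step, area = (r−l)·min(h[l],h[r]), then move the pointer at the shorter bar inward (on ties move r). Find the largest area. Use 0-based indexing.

max area = 270

[0,19] min(13,1)*19=19 best=19 * → r--
[0,18] min(13,11)*18=198 best=198 * → r--
[0,17] min(13,18)*17=221 best=221 * → l++
[1,17] min(1,18)*16=16 best=221 → l++
[2,17] min(20,18)*15=270 best=270 * → r--
[2,16] min(20,9)*14=126 best=270 → r--
[2,15] min(20,1)*13=13 best=270 → r--
[2,14] min(20,11)*12=132 best=270 → r--
[2,13] min(20,5)*11=55 best=270 → r--
[2,12] min(20,6)*10=60 best=270 → r--
[2,11] min(20,15)*9=135 best=270 → r--
[2,10] min(20,14)*8=112 best=270 → r--
[2,9] min(20,6)*7=42 best=270 → r--
[2,8] min(20,10)*6=60 best=270 → r--
[2,7] min(20,17)*5=85 best=270 → r--
[2,6] min(20,15)*4=60 best=270 → r--
[2,5] min(20,12)*3=36 best=270 → r--
[2,4] min(20,19)*2=38 best=270 → r--
[2,3] min(20,3)*1=3 best=270 → r--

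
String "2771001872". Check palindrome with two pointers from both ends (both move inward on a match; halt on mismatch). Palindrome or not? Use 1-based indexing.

l=1 r=10: '2'=='2', l++,r--
l=2 r=9: '7'=='7', l++,r--
l=3 r=8: '7'!='8', stop

not a palindrome (mismatch at 3,8)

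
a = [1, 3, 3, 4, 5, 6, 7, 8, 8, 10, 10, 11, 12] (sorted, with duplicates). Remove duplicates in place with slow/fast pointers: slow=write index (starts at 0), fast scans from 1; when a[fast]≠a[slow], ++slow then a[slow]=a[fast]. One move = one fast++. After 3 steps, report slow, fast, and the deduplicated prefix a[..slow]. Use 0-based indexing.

slow=2, fast=4, prefix=[1, 3, 4]

(s=0,f=1) a[fast]=3≠a[slow]=1 write a[1]=3 → slow++,fast++
(s=1,f=2) a[fast]=3=a[slow] dup → fast++
(s=1,f=3) a[fast]=4≠a[slow]=3 write a[2]=4 → slow++,fast++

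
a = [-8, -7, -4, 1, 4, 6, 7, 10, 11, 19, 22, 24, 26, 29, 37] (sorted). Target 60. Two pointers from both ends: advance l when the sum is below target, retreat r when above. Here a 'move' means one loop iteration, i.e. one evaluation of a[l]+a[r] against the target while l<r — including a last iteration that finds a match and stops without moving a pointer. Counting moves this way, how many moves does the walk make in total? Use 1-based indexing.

[1,15] -8+37=29 <60 → l++
[2,15] -7+37=30 <60 → l++
[3,15] -4+37=33 <60 → l++
[4,15] 1+37=38 <60 → l++
[5,15] 4+37=41 <60 → l++
[6,15] 6+37=43 <60 → l++
[7,15] 7+37=44 <60 → l++
[8,15] 10+37=47 <60 → l++
[9,15] 11+37=48 <60 → l++
[10,15] 19+37=56 <60 → l++
[11,15] 22+37=59 <60 → l++
[12,15] 24+37=61 >60 → r--
[12,14] 24+29=53 <60 → l++
[13,14] 26+29=55 <60 → l++

14 moves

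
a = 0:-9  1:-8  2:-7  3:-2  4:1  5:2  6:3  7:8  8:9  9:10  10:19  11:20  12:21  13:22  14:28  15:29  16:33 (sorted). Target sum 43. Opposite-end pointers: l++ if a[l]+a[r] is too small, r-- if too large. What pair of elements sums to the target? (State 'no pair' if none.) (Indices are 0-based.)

(10, 33)

l=0 r=16: -9+33=24 <43, l++
l=1 r=16: -8+33=25 <43, l++
l=2 r=16: -7+33=26 <43, l++
l=3 r=16: -2+33=31 <43, l++
l=4 r=16: 1+33=34 <43, l++
l=5 r=16: 2+33=35 <43, l++
l=6 r=16: 3+33=36 <43, l++
l=7 r=16: 8+33=41 <43, l++
l=8 r=16: 9+33=42 <43, l++
l=9 r=16: 10+33=43, found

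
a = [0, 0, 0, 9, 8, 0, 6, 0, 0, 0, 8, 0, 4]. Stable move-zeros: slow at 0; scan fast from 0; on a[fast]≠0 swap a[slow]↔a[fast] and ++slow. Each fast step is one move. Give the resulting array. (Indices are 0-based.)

[9, 8, 6, 8, 4, 0, 0, 0, 0, 0, 0, 0, 0]

(s=0,f=0) a[fast]=0 → fast++
(s=0,f=1) a[fast]=0 → fast++
(s=0,f=2) a[fast]=0 → fast++
(s=0,f=3) a[fast]=9≠0 swap→a[0]=9 → slow++,fast++
(s=1,f=4) a[fast]=8≠0 swap→a[1]=8 → slow++,fast++
(s=2,f=5) a[fast]=0 → fast++
(s=2,f=6) a[fast]=6≠0 swap→a[2]=6 → slow++,fast++
(s=3,f=7) a[fast]=0 → fast++
(s=3,f=8) a[fast]=0 → fast++
(s=3,f=9) a[fast]=0 → fast++
(s=3,f=10) a[fast]=8≠0 swap→a[3]=8 → slow++,fast++
(s=4,f=11) a[fast]=0 → fast++
(s=4,f=12) a[fast]=4≠0 swap→a[4]=4 → slow++,fast++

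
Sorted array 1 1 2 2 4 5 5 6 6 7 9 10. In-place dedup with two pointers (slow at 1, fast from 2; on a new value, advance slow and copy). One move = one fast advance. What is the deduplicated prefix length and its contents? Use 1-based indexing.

length 8; prefix = [1, 2, 4, 5, 6, 7, 9, 10]

slow=1 fast=2: a[fast]=1=a[slow] dup, fast++
slow=1 fast=3: a[fast]=2≠a[slow]=1 write a[2]=2, slow++,fast++
slow=2 fast=4: a[fast]=2=a[slow] dup, fast++
slow=2 fast=5: a[fast]=4≠a[slow]=2 write a[3]=4, slow++,fast++
slow=3 fast=6: a[fast]=5≠a[slow]=4 write a[4]=5, slow++,fast++
slow=4 fast=7: a[fast]=5=a[slow] dup, fast++
slow=4 fast=8: a[fast]=6≠a[slow]=5 write a[5]=6, slow++,fast++
slow=5 fast=9: a[fast]=6=a[slow] dup, fast++
slow=5 fast=10: a[fast]=7≠a[slow]=6 write a[6]=7, slow++,fast++
slow=6 fast=11: a[fast]=9≠a[slow]=7 write a[7]=9, slow++,fast++
slow=7 fast=12: a[fast]=10≠a[slow]=9 write a[8]=10, slow++,fast++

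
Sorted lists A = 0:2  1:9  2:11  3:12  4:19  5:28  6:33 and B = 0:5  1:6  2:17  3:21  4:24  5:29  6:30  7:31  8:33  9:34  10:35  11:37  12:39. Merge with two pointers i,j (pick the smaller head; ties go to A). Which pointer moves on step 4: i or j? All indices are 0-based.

i=0 j=0: A[i]=2<=B[j]=5 take 2, i++
i=1 j=0: A[i]=9>B[j]=5 take 5, j++
i=1 j=1: A[i]=9>B[j]=6 take 6, j++
i=1 j=2: A[i]=9<=B[j]=17 take 9, i++

i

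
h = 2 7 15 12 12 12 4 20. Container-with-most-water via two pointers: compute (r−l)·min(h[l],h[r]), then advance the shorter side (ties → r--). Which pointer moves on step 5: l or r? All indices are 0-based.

l

l=0 r=7: min(2,20)*7=14 best=14 *, l++
l=1 r=7: min(7,20)*6=42 best=42 *, l++
l=2 r=7: min(15,20)*5=75 best=75 *, l++
l=3 r=7: min(12,20)*4=48 best=75, l++
l=4 r=7: min(12,20)*3=36 best=75, l++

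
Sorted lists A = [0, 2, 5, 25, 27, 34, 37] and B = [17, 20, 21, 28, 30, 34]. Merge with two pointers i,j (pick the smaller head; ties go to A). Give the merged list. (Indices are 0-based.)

[0, 2, 5, 17, 20, 21, 25, 27, 28, 30, 34, 34, 37]

[i=0,j=0] A[i]=0<=B[j]=17 take 0 → i++
[i=1,j=0] A[i]=2<=B[j]=17 take 2 → i++
[i=2,j=0] A[i]=5<=B[j]=17 take 5 → i++
[i=3,j=0] A[i]=25>B[j]=17 take 17 → j++
[i=3,j=1] A[i]=25>B[j]=20 take 20 → j++
[i=3,j=2] A[i]=25>B[j]=21 take 21 → j++
[i=3,j=3] A[i]=25<=B[j]=28 take 25 → i++
[i=4,j=3] A[i]=27<=B[j]=28 take 27 → i++
[i=5,j=3] A[i]=34>B[j]=28 take 28 → j++
[i=5,j=4] A[i]=34>B[j]=30 take 30 → j++
[i=5,j=5] A[i]=34<=B[j]=34 take 34 → i++
[i=6,j=5] A[i]=37>B[j]=34 take 34 → j++
[i=6,j=6] B done, take A[i]=37 → i++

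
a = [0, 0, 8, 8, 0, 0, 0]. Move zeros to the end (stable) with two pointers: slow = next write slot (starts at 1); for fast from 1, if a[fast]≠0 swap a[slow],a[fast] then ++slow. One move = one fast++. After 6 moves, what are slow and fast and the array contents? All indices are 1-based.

slow=3, fast=7, a=[8, 8, 0, 0, 0, 0, 0]

(s=1,f=1) a[fast]=0 → fast++
(s=1,f=2) a[fast]=0 → fast++
(s=1,f=3) a[fast]=8≠0 swap→a[1]=8 → slow++,fast++
(s=2,f=4) a[fast]=8≠0 swap→a[2]=8 → slow++,fast++
(s=3,f=5) a[fast]=0 → fast++
(s=3,f=6) a[fast]=0 → fast++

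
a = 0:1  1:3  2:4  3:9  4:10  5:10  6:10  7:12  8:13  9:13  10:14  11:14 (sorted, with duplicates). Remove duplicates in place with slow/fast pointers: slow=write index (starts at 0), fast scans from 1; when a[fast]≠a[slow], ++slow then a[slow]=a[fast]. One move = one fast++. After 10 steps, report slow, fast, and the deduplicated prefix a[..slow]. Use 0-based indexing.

slow=7, fast=11, prefix=[1, 3, 4, 9, 10, 12, 13, 14]

(s=0,f=1) a[fast]=3≠a[slow]=1 write a[1]=3 → slow++,fast++
(s=1,f=2) a[fast]=4≠a[slow]=3 write a[2]=4 → slow++,fast++
(s=2,f=3) a[fast]=9≠a[slow]=4 write a[3]=9 → slow++,fast++
(s=3,f=4) a[fast]=10≠a[slow]=9 write a[4]=10 → slow++,fast++
(s=4,f=5) a[fast]=10=a[slow] dup → fast++
(s=4,f=6) a[fast]=10=a[slow] dup → fast++
(s=4,f=7) a[fast]=12≠a[slow]=10 write a[5]=12 → slow++,fast++
(s=5,f=8) a[fast]=13≠a[slow]=12 write a[6]=13 → slow++,fast++
(s=6,f=9) a[fast]=13=a[slow] dup → fast++
(s=6,f=10) a[fast]=14≠a[slow]=13 write a[7]=14 → slow++,fast++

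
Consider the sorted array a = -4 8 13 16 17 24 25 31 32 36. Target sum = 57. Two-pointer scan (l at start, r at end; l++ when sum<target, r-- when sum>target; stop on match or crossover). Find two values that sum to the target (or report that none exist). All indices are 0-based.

l=0 r=9: -4+36=32 <57, l++
l=1 r=9: 8+36=44 <57, l++
l=2 r=9: 13+36=49 <57, l++
l=3 r=9: 16+36=52 <57, l++
l=4 r=9: 17+36=53 <57, l++
l=5 r=9: 24+36=60 >57, r--
l=5 r=8: 24+32=56 <57, l++
l=6 r=8: 25+32=57, found

(25, 32)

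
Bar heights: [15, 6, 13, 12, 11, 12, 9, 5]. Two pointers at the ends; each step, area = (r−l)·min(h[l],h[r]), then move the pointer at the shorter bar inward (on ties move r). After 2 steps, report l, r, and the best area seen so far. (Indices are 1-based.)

l=1, r=6, best area=54

l=1 r=8: min(15,5)*7=35 best=35 *, r--
l=1 r=7: min(15,9)*6=54 best=54 *, r--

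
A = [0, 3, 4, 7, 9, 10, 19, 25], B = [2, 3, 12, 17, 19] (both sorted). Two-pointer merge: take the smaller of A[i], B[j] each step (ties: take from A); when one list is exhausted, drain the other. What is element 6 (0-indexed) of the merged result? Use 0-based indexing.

merged[6] = 9

[i=0,j=0] A[i]=0<=B[j]=2 take 0 → i++
[i=1,j=0] A[i]=3>B[j]=2 take 2 → j++
[i=1,j=1] A[i]=3<=B[j]=3 take 3 → i++
[i=2,j=1] A[i]=4>B[j]=3 take 3 → j++
[i=2,j=2] A[i]=4<=B[j]=12 take 4 → i++
[i=3,j=2] A[i]=7<=B[j]=12 take 7 → i++
[i=4,j=2] A[i]=9<=B[j]=12 take 9 → i++
[i=5,j=2] A[i]=10<=B[j]=12 take 10 → i++
[i=6,j=2] A[i]=19>B[j]=12 take 12 → j++
[i=6,j=3] A[i]=19>B[j]=17 take 17 → j++
[i=6,j=4] A[i]=19<=B[j]=19 take 19 → i++
[i=7,j=4] A[i]=25>B[j]=19 take 19 → j++
[i=7,j=5] B done, take A[i]=25 → i++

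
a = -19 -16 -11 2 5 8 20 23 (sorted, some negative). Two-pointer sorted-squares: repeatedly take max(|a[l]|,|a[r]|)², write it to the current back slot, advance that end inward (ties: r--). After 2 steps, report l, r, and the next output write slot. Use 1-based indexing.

l=1, r=6, next write slot=6

l=1 r=8: |-19|<=|23| out[8]=529, r--
l=1 r=7: |-19|<=|20| out[7]=400, r--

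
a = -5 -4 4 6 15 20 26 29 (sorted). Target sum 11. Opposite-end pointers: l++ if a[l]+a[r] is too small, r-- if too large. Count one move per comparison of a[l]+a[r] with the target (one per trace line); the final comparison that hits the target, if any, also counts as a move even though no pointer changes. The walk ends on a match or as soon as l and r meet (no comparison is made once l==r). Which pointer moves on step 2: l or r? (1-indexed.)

[1,8] -5+29=24 >11 → r--
[1,7] -5+26=21 >11 → r--

r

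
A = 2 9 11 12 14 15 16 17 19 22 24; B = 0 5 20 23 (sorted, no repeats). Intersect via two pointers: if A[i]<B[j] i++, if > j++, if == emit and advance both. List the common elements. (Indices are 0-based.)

intersection = []

i=0 j=0: 2>0, j++
i=0 j=1: 2<5, i++
i=1 j=1: 9>5, j++
i=1 j=2: 9<20, i++
i=2 j=2: 11<20, i++
i=3 j=2: 12<20, i++
i=4 j=2: 14<20, i++
i=5 j=2: 15<20, i++
i=6 j=2: 16<20, i++
i=7 j=2: 17<20, i++
i=8 j=2: 19<20, i++
i=9 j=2: 22>20, j++
i=9 j=3: 22<23, i++
i=10 j=3: 24>23, j++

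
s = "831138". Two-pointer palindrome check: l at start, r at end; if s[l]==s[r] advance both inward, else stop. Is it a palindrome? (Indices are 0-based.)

palindrome

[0,5] '8'=='8' → l++,r--
[1,4] '3'=='3' → l++,r--
[2,3] '1'=='1' → l++,r--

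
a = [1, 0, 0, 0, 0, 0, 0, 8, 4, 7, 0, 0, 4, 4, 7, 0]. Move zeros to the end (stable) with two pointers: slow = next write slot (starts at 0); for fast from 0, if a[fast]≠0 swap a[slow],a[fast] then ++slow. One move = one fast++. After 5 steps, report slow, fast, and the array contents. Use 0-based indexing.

slow=1, fast=5, a=[1, 0, 0, 0, 0, 0, 0, 8, 4, 7, 0, 0, 4, 4, 7, 0]

(s=0,f=0) a[fast]=1≠0 swap→a[0]=1 → slow++,fast++
(s=1,f=1) a[fast]=0 → fast++
(s=1,f=2) a[fast]=0 → fast++
(s=1,f=3) a[fast]=0 → fast++
(s=1,f=4) a[fast]=0 → fast++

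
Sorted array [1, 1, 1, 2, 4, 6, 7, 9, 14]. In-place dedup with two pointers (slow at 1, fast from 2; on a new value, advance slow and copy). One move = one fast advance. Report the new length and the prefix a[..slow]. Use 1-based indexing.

length 7; prefix = [1, 2, 4, 6, 7, 9, 14]

(s=1,f=2) a[fast]=1=a[slow] dup → fast++
(s=1,f=3) a[fast]=1=a[slow] dup → fast++
(s=1,f=4) a[fast]=2≠a[slow]=1 write a[2]=2 → slow++,fast++
(s=2,f=5) a[fast]=4≠a[slow]=2 write a[3]=4 → slow++,fast++
(s=3,f=6) a[fast]=6≠a[slow]=4 write a[4]=6 → slow++,fast++
(s=4,f=7) a[fast]=7≠a[slow]=6 write a[5]=7 → slow++,fast++
(s=5,f=8) a[fast]=9≠a[slow]=7 write a[6]=9 → slow++,fast++
(s=6,f=9) a[fast]=14≠a[slow]=9 write a[7]=14 → slow++,fast++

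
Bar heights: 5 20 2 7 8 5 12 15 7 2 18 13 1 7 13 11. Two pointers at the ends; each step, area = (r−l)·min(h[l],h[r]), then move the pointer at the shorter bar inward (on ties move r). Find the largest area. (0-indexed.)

max area = 169

[0,15] min(5,11)*15=75 best=75 * → l++
[1,15] min(20,11)*14=154 best=154 * → r--
[1,14] min(20,13)*13=169 best=169 * → r--
[1,13] min(20,7)*12=84 best=169 → r--
[1,12] min(20,1)*11=11 best=169 → r--
[1,11] min(20,13)*10=130 best=169 → r--
[1,10] min(20,18)*9=162 best=169 → r--
[1,9] min(20,2)*8=16 best=169 → r--
[1,8] min(20,7)*7=49 best=169 → r--
[1,7] min(20,15)*6=90 best=169 → r--
[1,6] min(20,12)*5=60 best=169 → r--
[1,5] min(20,5)*4=20 best=169 → r--
[1,4] min(20,8)*3=24 best=169 → r--
[1,3] min(20,7)*2=14 best=169 → r--
[1,2] min(20,2)*1=2 best=169 → r--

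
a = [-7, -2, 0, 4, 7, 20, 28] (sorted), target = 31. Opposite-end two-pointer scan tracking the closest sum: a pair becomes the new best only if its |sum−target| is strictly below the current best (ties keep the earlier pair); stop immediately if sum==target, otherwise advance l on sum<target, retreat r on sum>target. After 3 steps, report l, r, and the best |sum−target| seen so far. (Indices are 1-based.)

l=4, r=7, best |Δ|=3

l=1 r=7: -7+28=21 d=10 *, l++
l=2 r=7: -2+28=26 d=5 *, l++
l=3 r=7: 0+28=28 d=3 *, l++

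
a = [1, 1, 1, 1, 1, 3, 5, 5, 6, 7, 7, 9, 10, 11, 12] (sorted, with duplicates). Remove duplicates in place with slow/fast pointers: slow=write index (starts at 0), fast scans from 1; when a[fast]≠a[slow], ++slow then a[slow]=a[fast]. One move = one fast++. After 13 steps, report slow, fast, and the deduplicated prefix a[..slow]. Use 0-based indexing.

slow=7, fast=14, prefix=[1, 3, 5, 6, 7, 9, 10, 11]

(s=0,f=1) a[fast]=1=a[slow] dup → fast++
(s=0,f=2) a[fast]=1=a[slow] dup → fast++
(s=0,f=3) a[fast]=1=a[slow] dup → fast++
(s=0,f=4) a[fast]=1=a[slow] dup → fast++
(s=0,f=5) a[fast]=3≠a[slow]=1 write a[1]=3 → slow++,fast++
(s=1,f=6) a[fast]=5≠a[slow]=3 write a[2]=5 → slow++,fast++
(s=2,f=7) a[fast]=5=a[slow] dup → fast++
(s=2,f=8) a[fast]=6≠a[slow]=5 write a[3]=6 → slow++,fast++
(s=3,f=9) a[fast]=7≠a[slow]=6 write a[4]=7 → slow++,fast++
(s=4,f=10) a[fast]=7=a[slow] dup → fast++
(s=4,f=11) a[fast]=9≠a[slow]=7 write a[5]=9 → slow++,fast++
(s=5,f=12) a[fast]=10≠a[slow]=9 write a[6]=10 → slow++,fast++
(s=6,f=13) a[fast]=11≠a[slow]=10 write a[7]=11 → slow++,fast++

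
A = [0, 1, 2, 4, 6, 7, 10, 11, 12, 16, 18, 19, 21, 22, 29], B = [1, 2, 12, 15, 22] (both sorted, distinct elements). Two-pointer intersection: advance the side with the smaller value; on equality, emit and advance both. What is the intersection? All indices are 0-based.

[i=0,j=0] 0<1 → i++
[i=1,j=0] 1==1 emit → i++,j++
[i=2,j=1] 2==2 emit → i++,j++
[i=3,j=2] 4<12 → i++
[i=4,j=2] 6<12 → i++
[i=5,j=2] 7<12 → i++
[i=6,j=2] 10<12 → i++
[i=7,j=2] 11<12 → i++
[i=8,j=2] 12==12 emit → i++,j++
[i=9,j=3] 16>15 → j++
[i=9,j=4] 16<22 → i++
[i=10,j=4] 18<22 → i++
[i=11,j=4] 19<22 → i++
[i=12,j=4] 21<22 → i++
[i=13,j=4] 22==22 emit → i++,j++

intersection = [1, 2, 12, 22]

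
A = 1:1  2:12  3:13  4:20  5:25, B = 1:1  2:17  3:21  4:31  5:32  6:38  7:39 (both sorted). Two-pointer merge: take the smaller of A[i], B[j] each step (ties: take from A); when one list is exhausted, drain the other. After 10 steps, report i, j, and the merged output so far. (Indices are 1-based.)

i=6, j=6, merged so far=[1, 1, 12, 13, 17, 20, 21, 25, 31, 32]

[i=1,j=1] A[i]=1<=B[j]=1 take 1 → i++
[i=2,j=1] A[i]=12>B[j]=1 take 1 → j++
[i=2,j=2] A[i]=12<=B[j]=17 take 12 → i++
[i=3,j=2] A[i]=13<=B[j]=17 take 13 → i++
[i=4,j=2] A[i]=20>B[j]=17 take 17 → j++
[i=4,j=3] A[i]=20<=B[j]=21 take 20 → i++
[i=5,j=3] A[i]=25>B[j]=21 take 21 → j++
[i=5,j=4] A[i]=25<=B[j]=31 take 25 → i++
[i=6,j=4] A done, take B[j]=31 → j++
[i=6,j=5] A done, take B[j]=32 → j++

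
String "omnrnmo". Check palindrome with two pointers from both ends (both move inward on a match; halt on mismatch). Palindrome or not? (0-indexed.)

palindrome

[0,6] 'o'=='o' → l++,r--
[1,5] 'm'=='m' → l++,r--
[2,4] 'n'=='n' → l++,r--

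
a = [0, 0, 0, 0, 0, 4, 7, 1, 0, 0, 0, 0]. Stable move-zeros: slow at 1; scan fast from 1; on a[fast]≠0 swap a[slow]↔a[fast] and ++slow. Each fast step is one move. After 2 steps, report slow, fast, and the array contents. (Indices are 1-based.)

slow=1, fast=3, a=[0, 0, 0, 0, 0, 4, 7, 1, 0, 0, 0, 0]

slow=1 fast=1: a[fast]=0, fast++
slow=1 fast=2: a[fast]=0, fast++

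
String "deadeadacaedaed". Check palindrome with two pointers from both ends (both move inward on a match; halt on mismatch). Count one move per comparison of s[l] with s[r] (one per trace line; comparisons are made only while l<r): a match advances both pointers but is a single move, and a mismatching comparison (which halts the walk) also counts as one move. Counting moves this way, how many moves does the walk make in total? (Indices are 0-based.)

7 moves

[0,14] 'd'=='d' → l++,r--
[1,13] 'e'=='e' → l++,r--
[2,12] 'a'=='a' → l++,r--
[3,11] 'd'=='d' → l++,r--
[4,10] 'e'=='e' → l++,r--
[5,9] 'a'=='a' → l++,r--
[6,8] 'd'!='c' → stop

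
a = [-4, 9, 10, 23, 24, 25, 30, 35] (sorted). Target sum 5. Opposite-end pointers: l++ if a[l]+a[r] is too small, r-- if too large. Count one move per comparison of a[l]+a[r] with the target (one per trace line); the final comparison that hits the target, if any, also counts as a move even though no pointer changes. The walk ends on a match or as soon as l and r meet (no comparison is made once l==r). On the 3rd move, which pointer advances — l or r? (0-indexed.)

r

[0,7] -4+35=31 >5 → r--
[0,6] -4+30=26 >5 → r--
[0,5] -4+25=21 >5 → r--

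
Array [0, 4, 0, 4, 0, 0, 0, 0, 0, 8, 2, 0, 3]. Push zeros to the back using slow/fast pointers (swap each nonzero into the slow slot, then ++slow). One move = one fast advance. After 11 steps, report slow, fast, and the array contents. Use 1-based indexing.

slow=5, fast=12, a=[4, 4, 8, 2, 0, 0, 0, 0, 0, 0, 0, 0, 3]

(s=1,f=1) a[fast]=0 → fast++
(s=1,f=2) a[fast]=4≠0 swap→a[1]=4 → slow++,fast++
(s=2,f=3) a[fast]=0 → fast++
(s=2,f=4) a[fast]=4≠0 swap→a[2]=4 → slow++,fast++
(s=3,f=5) a[fast]=0 → fast++
(s=3,f=6) a[fast]=0 → fast++
(s=3,f=7) a[fast]=0 → fast++
(s=3,f=8) a[fast]=0 → fast++
(s=3,f=9) a[fast]=0 → fast++
(s=3,f=10) a[fast]=8≠0 swap→a[3]=8 → slow++,fast++
(s=4,f=11) a[fast]=2≠0 swap→a[4]=2 → slow++,fast++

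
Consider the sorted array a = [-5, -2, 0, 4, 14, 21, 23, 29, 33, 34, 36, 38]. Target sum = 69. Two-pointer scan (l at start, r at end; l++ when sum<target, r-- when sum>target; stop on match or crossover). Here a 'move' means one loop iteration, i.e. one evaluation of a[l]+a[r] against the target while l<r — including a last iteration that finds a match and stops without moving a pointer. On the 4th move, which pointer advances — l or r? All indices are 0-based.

l=0 r=11: -5+38=33 <69, l++
l=1 r=11: -2+38=36 <69, l++
l=2 r=11: 0+38=38 <69, l++
l=3 r=11: 4+38=42 <69, l++

l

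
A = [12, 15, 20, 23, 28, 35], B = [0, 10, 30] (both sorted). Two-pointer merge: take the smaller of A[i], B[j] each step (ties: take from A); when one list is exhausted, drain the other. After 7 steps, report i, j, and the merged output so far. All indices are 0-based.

i=5, j=2, merged so far=[0, 10, 12, 15, 20, 23, 28]

i=0 j=0: A[i]=12>B[j]=0 take 0, j++
i=0 j=1: A[i]=12>B[j]=10 take 10, j++
i=0 j=2: A[i]=12<=B[j]=30 take 12, i++
i=1 j=2: A[i]=15<=B[j]=30 take 15, i++
i=2 j=2: A[i]=20<=B[j]=30 take 20, i++
i=3 j=2: A[i]=23<=B[j]=30 take 23, i++
i=4 j=2: A[i]=28<=B[j]=30 take 28, i++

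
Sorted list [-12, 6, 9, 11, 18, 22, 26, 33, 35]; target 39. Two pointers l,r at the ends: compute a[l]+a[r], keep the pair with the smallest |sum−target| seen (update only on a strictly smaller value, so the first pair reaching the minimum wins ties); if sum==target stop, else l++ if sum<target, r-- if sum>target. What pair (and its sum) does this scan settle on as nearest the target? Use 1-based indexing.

pair (6, 33) with sum 39 (|Δ|=0)

[1,9] -12+35=23 d=16 * → l++
[2,9] 6+35=41 d=2 * → r--
[2,8] 6+33=39 d=0 * → stop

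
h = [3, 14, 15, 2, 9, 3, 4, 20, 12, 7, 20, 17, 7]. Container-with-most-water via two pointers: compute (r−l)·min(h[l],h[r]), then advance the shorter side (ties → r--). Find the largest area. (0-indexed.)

max area = 140

[0,12] min(3,7)*12=36 best=36 * → l++
[1,12] min(14,7)*11=77 best=77 * → r--
[1,11] min(14,17)*10=140 best=140 * → l++
[2,11] min(15,17)*9=135 best=140 → l++
[3,11] min(2,17)*8=16 best=140 → l++
[4,11] min(9,17)*7=63 best=140 → l++
[5,11] min(3,17)*6=18 best=140 → l++
[6,11] min(4,17)*5=20 best=140 → l++
[7,11] min(20,17)*4=68 best=140 → r--
[7,10] min(20,20)*3=60 best=140 → r--
[7,9] min(20,7)*2=14 best=140 → r--
[7,8] min(20,12)*1=12 best=140 → r--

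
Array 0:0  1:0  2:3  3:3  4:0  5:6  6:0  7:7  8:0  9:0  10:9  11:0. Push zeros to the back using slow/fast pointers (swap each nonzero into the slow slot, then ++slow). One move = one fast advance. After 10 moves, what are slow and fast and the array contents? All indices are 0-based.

slow=0 fast=0: a[fast]=0, fast++
slow=0 fast=1: a[fast]=0, fast++
slow=0 fast=2: a[fast]=3≠0 swap→a[0]=3, slow++,fast++
slow=1 fast=3: a[fast]=3≠0 swap→a[1]=3, slow++,fast++
slow=2 fast=4: a[fast]=0, fast++
slow=2 fast=5: a[fast]=6≠0 swap→a[2]=6, slow++,fast++
slow=3 fast=6: a[fast]=0, fast++
slow=3 fast=7: a[fast]=7≠0 swap→a[3]=7, slow++,fast++
slow=4 fast=8: a[fast]=0, fast++
slow=4 fast=9: a[fast]=0, fast++

slow=4, fast=10, a=[3, 3, 6, 7, 0, 0, 0, 0, 0, 0, 9, 0]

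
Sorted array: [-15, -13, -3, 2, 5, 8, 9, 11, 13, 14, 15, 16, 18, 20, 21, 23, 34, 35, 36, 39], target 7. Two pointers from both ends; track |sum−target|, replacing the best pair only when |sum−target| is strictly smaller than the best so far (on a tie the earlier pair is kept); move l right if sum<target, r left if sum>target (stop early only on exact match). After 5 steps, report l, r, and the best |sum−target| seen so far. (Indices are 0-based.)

l=0, r=14, best |Δ|=1

[0,19] -15+39=24 d=17 * → r--
[0,18] -15+36=21 d=14 * → r--
[0,17] -15+35=20 d=13 * → r--
[0,16] -15+34=19 d=12 * → r--
[0,15] -15+23=8 d=1 * → r--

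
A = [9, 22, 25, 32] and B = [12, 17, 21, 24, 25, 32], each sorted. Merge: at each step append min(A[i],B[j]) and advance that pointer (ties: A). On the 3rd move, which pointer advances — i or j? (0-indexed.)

j

[i=0,j=0] A[i]=9<=B[j]=12 take 9 → i++
[i=1,j=0] A[i]=22>B[j]=12 take 12 → j++
[i=1,j=1] A[i]=22>B[j]=17 take 17 → j++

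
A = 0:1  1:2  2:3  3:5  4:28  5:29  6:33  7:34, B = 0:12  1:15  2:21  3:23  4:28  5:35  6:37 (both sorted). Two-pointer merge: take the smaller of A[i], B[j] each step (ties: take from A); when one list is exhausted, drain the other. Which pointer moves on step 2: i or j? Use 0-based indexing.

i

[i=0,j=0] A[i]=1<=B[j]=12 take 1 → i++
[i=1,j=0] A[i]=2<=B[j]=12 take 2 → i++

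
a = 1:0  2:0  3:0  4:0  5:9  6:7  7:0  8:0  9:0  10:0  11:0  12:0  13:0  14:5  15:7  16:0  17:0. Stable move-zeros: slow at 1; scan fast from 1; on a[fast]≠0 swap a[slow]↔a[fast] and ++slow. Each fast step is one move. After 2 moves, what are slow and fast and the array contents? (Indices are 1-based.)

slow=1, fast=3, a=[0, 0, 0, 0, 9, 7, 0, 0, 0, 0, 0, 0, 0, 5, 7, 0, 0]

(s=1,f=1) a[fast]=0 → fast++
(s=1,f=2) a[fast]=0 → fast++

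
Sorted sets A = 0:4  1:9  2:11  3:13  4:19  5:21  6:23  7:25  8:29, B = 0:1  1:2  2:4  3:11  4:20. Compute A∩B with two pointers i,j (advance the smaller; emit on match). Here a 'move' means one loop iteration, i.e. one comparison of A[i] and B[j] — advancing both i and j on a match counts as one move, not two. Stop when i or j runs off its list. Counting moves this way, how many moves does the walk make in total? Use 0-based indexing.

8 moves

[i=0,j=0] 4>1 → j++
[i=0,j=1] 4>2 → j++
[i=0,j=2] 4==4 emit → i++,j++
[i=1,j=3] 9<11 → i++
[i=2,j=3] 11==11 emit → i++,j++
[i=3,j=4] 13<20 → i++
[i=4,j=4] 19<20 → i++
[i=5,j=4] 21>20 → j++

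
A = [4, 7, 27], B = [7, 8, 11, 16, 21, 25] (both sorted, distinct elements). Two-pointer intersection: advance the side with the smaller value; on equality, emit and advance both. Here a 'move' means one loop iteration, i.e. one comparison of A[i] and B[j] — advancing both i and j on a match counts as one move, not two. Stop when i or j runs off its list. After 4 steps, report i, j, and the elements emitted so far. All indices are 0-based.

i=2, j=3, emitted=[7]

[i=0,j=0] 4<7 → i++
[i=1,j=0] 7==7 emit → i++,j++
[i=2,j=1] 27>8 → j++
[i=2,j=2] 27>11 → j++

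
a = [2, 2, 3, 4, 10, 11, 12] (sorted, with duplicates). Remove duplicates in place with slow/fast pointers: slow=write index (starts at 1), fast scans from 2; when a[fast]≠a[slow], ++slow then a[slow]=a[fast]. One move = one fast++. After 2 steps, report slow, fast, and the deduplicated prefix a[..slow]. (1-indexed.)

(s=1,f=2) a[fast]=2=a[slow] dup → fast++
(s=1,f=3) a[fast]=3≠a[slow]=2 write a[2]=3 → slow++,fast++

slow=2, fast=4, prefix=[2, 3]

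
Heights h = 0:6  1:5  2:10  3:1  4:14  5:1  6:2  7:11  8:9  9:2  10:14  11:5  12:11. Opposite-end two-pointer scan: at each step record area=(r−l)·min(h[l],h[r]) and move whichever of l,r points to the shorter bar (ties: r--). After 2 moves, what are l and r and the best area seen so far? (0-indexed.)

[0,12] min(6,11)*12=72 best=72 * → l++
[1,12] min(5,11)*11=55 best=72 → l++

l=2, r=12, best area=72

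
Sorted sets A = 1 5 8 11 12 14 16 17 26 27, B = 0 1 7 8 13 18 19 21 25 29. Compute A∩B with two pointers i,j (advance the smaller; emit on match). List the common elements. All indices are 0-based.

intersection = [1, 8]

[i=0,j=0] 1>0 → j++
[i=0,j=1] 1==1 emit → i++,j++
[i=1,j=2] 5<7 → i++
[i=2,j=2] 8>7 → j++
[i=2,j=3] 8==8 emit → i++,j++
[i=3,j=4] 11<13 → i++
[i=4,j=4] 12<13 → i++
[i=5,j=4] 14>13 → j++
[i=5,j=5] 14<18 → i++
[i=6,j=5] 16<18 → i++
[i=7,j=5] 17<18 → i++
[i=8,j=5] 26>18 → j++
[i=8,j=6] 26>19 → j++
[i=8,j=7] 26>21 → j++
[i=8,j=8] 26>25 → j++
[i=8,j=9] 26<29 → i++
[i=9,j=9] 27<29 → i++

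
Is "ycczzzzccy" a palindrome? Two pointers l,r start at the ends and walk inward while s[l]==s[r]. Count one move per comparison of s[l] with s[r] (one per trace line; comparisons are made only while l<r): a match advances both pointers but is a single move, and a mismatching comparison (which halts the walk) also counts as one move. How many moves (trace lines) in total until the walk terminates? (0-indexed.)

5 moves

[0,9] 'y'=='y' → l++,r--
[1,8] 'c'=='c' → l++,r--
[2,7] 'c'=='c' → l++,r--
[3,6] 'z'=='z' → l++,r--
[4,5] 'z'=='z' → l++,r--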